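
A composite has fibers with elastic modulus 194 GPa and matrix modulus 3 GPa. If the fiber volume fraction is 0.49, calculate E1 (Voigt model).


E1 = Ef*Vf + Em*(1-Vf) = 194*0.49 + 3*0.51 = 96.59 GPa

96.59 GPa


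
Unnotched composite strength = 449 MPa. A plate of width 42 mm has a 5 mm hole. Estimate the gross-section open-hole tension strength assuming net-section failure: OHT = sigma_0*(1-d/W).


OHT = sigma_0*(1-d/W) = 449*(1-5/42) = 395.5 MPa

395.5 MPa


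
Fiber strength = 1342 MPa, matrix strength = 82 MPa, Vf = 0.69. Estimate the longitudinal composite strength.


sigma_1 = sigma_f*Vf + sigma_m*(1-Vf) = 1342*0.69 + 82*0.31 = 951.4 MPa

951.4 MPa


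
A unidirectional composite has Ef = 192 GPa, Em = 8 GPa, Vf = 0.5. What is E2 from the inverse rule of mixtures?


1/E2 = Vf/Ef + (1-Vf)/Em = 0.5/192 + 0.5/8
E2 = 15.36 GPa

15.36 GPa


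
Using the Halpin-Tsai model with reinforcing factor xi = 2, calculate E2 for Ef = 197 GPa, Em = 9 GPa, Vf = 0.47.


eta = (Ef/Em - 1)/(Ef/Em + xi) = (21.8889 - 1)/(21.8889 + 2) = 0.8744
E2 = Em*(1+xi*eta*Vf)/(1-eta*Vf) = 27.84 GPa

27.84 GPa


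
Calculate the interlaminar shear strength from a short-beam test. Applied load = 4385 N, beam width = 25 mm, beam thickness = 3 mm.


ILSS = 3F/(4bh) = 3*4385/(4*25*3) = 43.85 MPa

43.85 MPa


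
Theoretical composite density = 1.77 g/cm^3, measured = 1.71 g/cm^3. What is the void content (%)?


Void% = (rho_theo - rho_actual)/rho_theo * 100 = (1.77 - 1.71)/1.77 * 100 = 3.39%

3.39%


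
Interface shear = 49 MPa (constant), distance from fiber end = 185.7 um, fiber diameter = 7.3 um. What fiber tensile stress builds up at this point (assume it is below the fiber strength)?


Force balance: sigma_f * (pi*d^2/4) = tau * (pi*d) * x  ->  sigma_f = 4 * tau * x / d
sigma_f = 4 * 49 * 185.7 / 7.3 = 4985.9 MPa

4985.9 MPa


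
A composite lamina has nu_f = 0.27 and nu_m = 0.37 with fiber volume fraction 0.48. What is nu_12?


nu_12 = nu_f*Vf + nu_m*(1-Vf) = 0.27*0.48 + 0.37*0.52 = 0.322

0.322


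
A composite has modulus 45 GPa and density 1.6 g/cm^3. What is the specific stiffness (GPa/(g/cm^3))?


Specific stiffness = E/rho = 45/1.6 = 28.1 GPa/(g/cm^3)

28.1 GPa/(g/cm^3)


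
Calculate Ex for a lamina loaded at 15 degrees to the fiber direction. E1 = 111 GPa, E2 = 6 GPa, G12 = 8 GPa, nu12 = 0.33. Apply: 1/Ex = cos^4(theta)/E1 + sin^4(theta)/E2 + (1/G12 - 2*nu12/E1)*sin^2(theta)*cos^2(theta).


cos^4(15) = 0.870513, sin^4(15) = 0.004487, sin^2(15)*cos^2(15) = 0.0625
1/G12 - 2*nu12/E1 = 1/8 - 2*0.33/111 = 0.119054 GPa^-1
1/Ex = 0.870513/111 + 0.004487/6 + 0.119054*0.0625 = 0.0160312 GPa^-1
Ex = 62.38 GPa

62.38 GPa


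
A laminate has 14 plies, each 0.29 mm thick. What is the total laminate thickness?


h = n * t_ply = 14 * 0.29 = 4.06 mm

4.06 mm


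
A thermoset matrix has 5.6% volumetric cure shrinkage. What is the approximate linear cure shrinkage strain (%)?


Linear shrinkage ≈ vol_shrink/3 = 5.6/3 = 1.867%

1.867%


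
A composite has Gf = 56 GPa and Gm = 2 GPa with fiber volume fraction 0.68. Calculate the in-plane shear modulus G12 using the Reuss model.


1/G12 = Vf/Gf + (1-Vf)/Gm = 0.68/56 + 0.32/2
G12 = 5.81 GPa

5.81 GPa


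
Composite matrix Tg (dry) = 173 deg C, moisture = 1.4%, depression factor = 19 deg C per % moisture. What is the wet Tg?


Tg_wet = Tg_dry - k*moisture = 173 - 19*1.4 = 146.4 deg C

146.4 deg C


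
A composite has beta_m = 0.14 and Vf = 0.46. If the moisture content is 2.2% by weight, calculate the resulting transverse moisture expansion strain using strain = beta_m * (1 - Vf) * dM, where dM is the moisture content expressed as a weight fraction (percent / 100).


dM = 2.2/100 = 0.022
strain = beta_m * (1-Vf) * dM = 0.14 * 0.54 * 0.022 = 0.0016632

0.0016632


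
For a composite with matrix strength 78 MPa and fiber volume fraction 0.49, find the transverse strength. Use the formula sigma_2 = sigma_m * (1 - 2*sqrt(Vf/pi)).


factor = 1 - 2*sqrt(0.49/pi) = 0.2101
sigma_2 = 78 * 0.2101 = 16.39 MPa

16.39 MPa


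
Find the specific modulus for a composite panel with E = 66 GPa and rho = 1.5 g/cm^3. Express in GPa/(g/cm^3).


Specific stiffness = E/rho = 66/1.5 = 44.0 GPa/(g/cm^3)

44.0 GPa/(g/cm^3)


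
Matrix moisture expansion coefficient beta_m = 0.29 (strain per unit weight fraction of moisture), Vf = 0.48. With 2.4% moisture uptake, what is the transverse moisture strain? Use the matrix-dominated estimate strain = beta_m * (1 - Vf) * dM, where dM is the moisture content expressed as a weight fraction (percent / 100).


dM = 2.4/100 = 0.024
strain = beta_m * (1-Vf) * dM = 0.29 * 0.52 * 0.024 = 0.0036192

0.0036192


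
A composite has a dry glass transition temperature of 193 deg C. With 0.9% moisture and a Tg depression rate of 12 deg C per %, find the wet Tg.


Tg_wet = Tg_dry - k*moisture = 193 - 12*0.9 = 182.2 deg C

182.2 deg C


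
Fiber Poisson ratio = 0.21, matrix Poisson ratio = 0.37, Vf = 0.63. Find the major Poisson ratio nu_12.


nu_12 = nu_f*Vf + nu_m*(1-Vf) = 0.21*0.63 + 0.37*0.37 = 0.2692

0.2692


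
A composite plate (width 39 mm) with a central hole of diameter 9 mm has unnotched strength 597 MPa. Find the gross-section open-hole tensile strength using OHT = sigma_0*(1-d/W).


OHT = sigma_0*(1-d/W) = 597*(1-9/39) = 459.2 MPa

459.2 MPa


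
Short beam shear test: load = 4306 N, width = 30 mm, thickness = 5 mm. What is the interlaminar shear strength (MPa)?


ILSS = 3F/(4bh) = 3*4306/(4*30*5) = 21.53 MPa

21.53 MPa


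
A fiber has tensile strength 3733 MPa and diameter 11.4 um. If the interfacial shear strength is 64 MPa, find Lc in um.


Lc = sigma_f * d / (2 * tau_i) = 3733 * 11.4 / (2 * 64) = 332.5 um

332.5 um


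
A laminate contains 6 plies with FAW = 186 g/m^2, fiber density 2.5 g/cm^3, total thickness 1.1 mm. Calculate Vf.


Vf = n * FAW / (rho_f * h * 1000) = 6 * 186 / (2.5 * 1.1 * 1000) = 0.4058

0.4058


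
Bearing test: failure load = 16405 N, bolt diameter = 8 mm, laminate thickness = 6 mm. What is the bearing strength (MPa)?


sigma_br = F/(d*h) = 16405/(8*6) = 341.8 MPa

341.8 MPa


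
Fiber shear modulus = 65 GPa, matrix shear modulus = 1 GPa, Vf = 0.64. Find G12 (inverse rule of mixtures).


1/G12 = Vf/Gf + (1-Vf)/Gm = 0.64/65 + 0.36/1
G12 = 2.7 GPa

2.7 GPa


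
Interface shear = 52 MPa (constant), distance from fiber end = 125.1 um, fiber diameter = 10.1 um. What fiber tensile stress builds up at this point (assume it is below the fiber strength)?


Force balance: sigma_f * (pi*d^2/4) = tau * (pi*d) * x  ->  sigma_f = 4 * tau * x / d
sigma_f = 4 * 52 * 125.1 / 10.1 = 2576.3 MPa

2576.3 MPa


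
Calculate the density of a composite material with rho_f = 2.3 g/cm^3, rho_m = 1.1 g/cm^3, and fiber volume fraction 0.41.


rho_c = rho_f*Vf + rho_m*(1-Vf) = 2.3*0.41 + 1.1*0.59 = 1.592 g/cm^3

1.592 g/cm^3


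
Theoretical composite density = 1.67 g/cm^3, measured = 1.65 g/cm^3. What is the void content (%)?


Void% = (rho_theo - rho_actual)/rho_theo * 100 = (1.67 - 1.65)/1.67 * 100 = 1.2%

1.2%


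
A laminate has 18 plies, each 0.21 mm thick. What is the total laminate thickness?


h = n * t_ply = 18 * 0.21 = 3.78 mm

3.78 mm


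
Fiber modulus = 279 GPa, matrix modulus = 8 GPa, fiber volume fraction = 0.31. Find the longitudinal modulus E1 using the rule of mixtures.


E1 = Ef*Vf + Em*(1-Vf) = 279*0.31 + 8*0.69 = 92.01 GPa

92.01 GPa


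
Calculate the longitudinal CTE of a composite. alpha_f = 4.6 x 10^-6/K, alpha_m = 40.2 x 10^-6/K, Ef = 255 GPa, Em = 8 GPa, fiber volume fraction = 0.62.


E1 = Ef*Vf + Em*(1-Vf) = 161.14
alpha_1 = (alpha_f*Ef*Vf + alpha_m*Em*(1-Vf))/E1 = 5.27 x 10^-6/K

5.27 x 10^-6/K


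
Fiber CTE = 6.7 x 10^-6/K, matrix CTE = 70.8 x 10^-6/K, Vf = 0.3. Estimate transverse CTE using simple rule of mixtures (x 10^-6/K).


alpha_2 = alpha_f*Vf + alpha_m*(1-Vf) = 6.7*0.3 + 70.8*0.7 = 51.6 x 10^-6/K

51.6 x 10^-6/K


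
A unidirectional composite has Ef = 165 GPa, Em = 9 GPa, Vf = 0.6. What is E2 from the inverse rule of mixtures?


1/E2 = Vf/Ef + (1-Vf)/Em = 0.6/165 + 0.4/9
E2 = 20.8 GPa

20.8 GPa


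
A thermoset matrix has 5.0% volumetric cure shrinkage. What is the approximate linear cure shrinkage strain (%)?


Linear shrinkage ≈ vol_shrink/3 = 5.0/3 = 1.667%

1.667%


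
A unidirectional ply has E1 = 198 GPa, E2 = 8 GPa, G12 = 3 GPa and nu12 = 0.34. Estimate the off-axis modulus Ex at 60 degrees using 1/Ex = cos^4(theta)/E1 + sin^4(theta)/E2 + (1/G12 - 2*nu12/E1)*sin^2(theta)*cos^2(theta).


cos^4(60) = 0.0625, sin^4(60) = 0.5625, sin^2(60)*cos^2(60) = 0.1875
1/G12 - 2*nu12/E1 = 1/3 - 2*0.34/198 = 0.329899 GPa^-1
1/Ex = 0.0625/198 + 0.5625/8 + 0.329899*0.1875 = 0.1324842 GPa^-1
Ex = 7.55 GPa

7.55 GPa


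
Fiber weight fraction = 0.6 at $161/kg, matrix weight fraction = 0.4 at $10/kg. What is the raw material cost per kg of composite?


Cost = cost_f*Wf + cost_m*Wm = 161*0.6 + 10*0.4 = $100.6/kg

$100.6/kg


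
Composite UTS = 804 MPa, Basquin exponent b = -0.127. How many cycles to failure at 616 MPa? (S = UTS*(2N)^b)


N = 0.5 * (S/UTS)^(1/b) = 0.5 * (616/804)^(1/-0.127) = 4.0719 cycles

4.0719 cycles


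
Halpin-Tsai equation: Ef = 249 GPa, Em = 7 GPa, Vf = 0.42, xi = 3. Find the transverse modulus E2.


eta = (Ef/Em - 1)/(Ef/Em + xi) = (35.5714 - 1)/(35.5714 + 3) = 0.8963
E2 = Em*(1+xi*eta*Vf)/(1-eta*Vf) = 23.9 GPa

23.9 GPa


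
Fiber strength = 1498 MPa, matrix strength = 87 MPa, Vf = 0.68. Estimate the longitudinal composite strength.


sigma_1 = sigma_f*Vf + sigma_m*(1-Vf) = 1498*0.68 + 87*0.32 = 1046.5 MPa

1046.5 MPa


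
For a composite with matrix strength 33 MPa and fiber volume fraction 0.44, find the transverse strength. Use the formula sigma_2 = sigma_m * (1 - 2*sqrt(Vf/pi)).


factor = 1 - 2*sqrt(0.44/pi) = 0.2515
sigma_2 = 33 * 0.2515 = 8.3 MPa

8.3 MPa


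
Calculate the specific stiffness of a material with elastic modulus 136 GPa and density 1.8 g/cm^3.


Specific stiffness = E/rho = 136/1.8 = 75.6 GPa/(g/cm^3)

75.6 GPa/(g/cm^3)


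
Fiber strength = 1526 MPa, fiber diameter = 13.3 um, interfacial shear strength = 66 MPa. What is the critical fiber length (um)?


Lc = sigma_f * d / (2 * tau_i) = 1526 * 13.3 / (2 * 66) = 153.8 um

153.8 um


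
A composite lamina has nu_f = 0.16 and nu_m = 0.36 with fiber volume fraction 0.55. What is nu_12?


nu_12 = nu_f*Vf + nu_m*(1-Vf) = 0.16*0.55 + 0.36*0.45 = 0.25

0.25


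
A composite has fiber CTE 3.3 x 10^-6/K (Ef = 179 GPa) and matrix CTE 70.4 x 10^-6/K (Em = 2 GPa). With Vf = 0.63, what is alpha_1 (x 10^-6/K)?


E1 = Ef*Vf + Em*(1-Vf) = 113.51
alpha_1 = (alpha_f*Ef*Vf + alpha_m*Em*(1-Vf))/E1 = 3.74 x 10^-6/K

3.74 x 10^-6/K


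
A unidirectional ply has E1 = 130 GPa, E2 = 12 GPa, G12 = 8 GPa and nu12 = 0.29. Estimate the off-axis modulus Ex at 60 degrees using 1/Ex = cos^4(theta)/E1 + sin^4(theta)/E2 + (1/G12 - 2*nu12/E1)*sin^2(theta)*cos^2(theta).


cos^4(60) = 0.0625, sin^4(60) = 0.5625, sin^2(60)*cos^2(60) = 0.1875
1/G12 - 2*nu12/E1 = 1/8 - 2*0.29/130 = 0.120538 GPa^-1
1/Ex = 0.0625/130 + 0.5625/12 + 0.120538*0.1875 = 0.0699567 GPa^-1
Ex = 14.29 GPa

14.29 GPa


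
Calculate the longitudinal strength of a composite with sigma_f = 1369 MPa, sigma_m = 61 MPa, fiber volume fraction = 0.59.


sigma_1 = sigma_f*Vf + sigma_m*(1-Vf) = 1369*0.59 + 61*0.41 = 832.7 MPa

832.7 MPa


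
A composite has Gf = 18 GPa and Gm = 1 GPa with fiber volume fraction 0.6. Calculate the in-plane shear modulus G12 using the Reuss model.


1/G12 = Vf/Gf + (1-Vf)/Gm = 0.6/18 + 0.4/1
G12 = 2.31 GPa

2.31 GPa


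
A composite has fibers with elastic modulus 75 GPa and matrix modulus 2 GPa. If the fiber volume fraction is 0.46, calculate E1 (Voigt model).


E1 = Ef*Vf + Em*(1-Vf) = 75*0.46 + 2*0.54 = 35.58 GPa

35.58 GPa


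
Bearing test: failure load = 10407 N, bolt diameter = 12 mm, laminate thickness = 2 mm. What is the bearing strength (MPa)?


sigma_br = F/(d*h) = 10407/(12*2) = 433.6 MPa

433.6 MPa


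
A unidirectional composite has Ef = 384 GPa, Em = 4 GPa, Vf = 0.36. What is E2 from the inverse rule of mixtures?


1/E2 = Vf/Ef + (1-Vf)/Em = 0.36/384 + 0.64/4
E2 = 6.21 GPa

6.21 GPa


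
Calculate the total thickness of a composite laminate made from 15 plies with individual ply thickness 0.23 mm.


h = n * t_ply = 15 * 0.23 = 3.45 mm

3.45 mm


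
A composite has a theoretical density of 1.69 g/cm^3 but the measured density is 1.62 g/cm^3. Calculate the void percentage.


Void% = (rho_theo - rho_actual)/rho_theo * 100 = (1.69 - 1.62)/1.69 * 100 = 4.14%

4.14%


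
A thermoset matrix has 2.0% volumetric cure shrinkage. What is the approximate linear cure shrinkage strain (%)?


Linear shrinkage ≈ vol_shrink/3 = 2.0/3 = 0.667%

0.667%


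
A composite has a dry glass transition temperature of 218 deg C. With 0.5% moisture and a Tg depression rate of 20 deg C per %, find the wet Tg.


Tg_wet = Tg_dry - k*moisture = 218 - 20*0.5 = 208.0 deg C

208.0 deg C


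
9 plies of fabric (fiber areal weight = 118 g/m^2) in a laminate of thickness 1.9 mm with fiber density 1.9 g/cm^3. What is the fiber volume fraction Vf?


Vf = n * FAW / (rho_f * h * 1000) = 9 * 118 / (1.9 * 1.9 * 1000) = 0.2942

0.2942


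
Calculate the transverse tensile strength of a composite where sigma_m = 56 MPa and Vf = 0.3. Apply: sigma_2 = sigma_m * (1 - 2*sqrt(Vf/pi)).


factor = 1 - 2*sqrt(0.3/pi) = 0.382
sigma_2 = 56 * 0.382 = 21.39 MPa

21.39 MPa


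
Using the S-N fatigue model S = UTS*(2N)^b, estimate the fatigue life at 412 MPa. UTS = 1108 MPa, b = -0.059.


N = 0.5 * (S/UTS)^(1/b) = 0.5 * (412/1108)^(1/-0.059) = 9.5730e+06 cycles

9.5730e+06 cycles


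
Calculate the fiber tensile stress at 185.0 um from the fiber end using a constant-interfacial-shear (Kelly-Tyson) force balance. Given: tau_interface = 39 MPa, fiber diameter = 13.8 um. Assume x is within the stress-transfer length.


Force balance: sigma_f * (pi*d^2/4) = tau * (pi*d) * x  ->  sigma_f = 4 * tau * x / d
sigma_f = 4 * 39 * 185.0 / 13.8 = 2091.3 MPa

2091.3 MPa


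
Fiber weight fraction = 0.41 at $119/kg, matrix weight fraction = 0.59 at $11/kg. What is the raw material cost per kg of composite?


Cost = cost_f*Wf + cost_m*Wm = 119*0.41 + 11*0.59 = $55.28/kg

$55.28/kg


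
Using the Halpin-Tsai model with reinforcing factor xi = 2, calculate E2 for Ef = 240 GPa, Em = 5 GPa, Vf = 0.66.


eta = (Ef/Em - 1)/(Ef/Em + xi) = (48.0 - 1)/(48.0 + 2) = 0.94
E2 = Em*(1+xi*eta*Vf)/(1-eta*Vf) = 29.52 GPa

29.52 GPa


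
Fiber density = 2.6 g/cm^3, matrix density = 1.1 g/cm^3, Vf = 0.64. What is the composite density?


rho_c = rho_f*Vf + rho_m*(1-Vf) = 2.6*0.64 + 1.1*0.36 = 2.06 g/cm^3

2.06 g/cm^3


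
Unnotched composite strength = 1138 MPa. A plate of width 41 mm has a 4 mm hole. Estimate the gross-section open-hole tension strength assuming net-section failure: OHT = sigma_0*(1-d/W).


OHT = sigma_0*(1-d/W) = 1138*(1-4/41) = 1027.0 MPa

1027.0 MPa


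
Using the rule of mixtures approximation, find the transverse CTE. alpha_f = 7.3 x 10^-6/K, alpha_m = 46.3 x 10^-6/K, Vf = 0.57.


alpha_2 = alpha_f*Vf + alpha_m*(1-Vf) = 7.3*0.57 + 46.3*0.43 = 24.1 x 10^-6/K

24.1 x 10^-6/K


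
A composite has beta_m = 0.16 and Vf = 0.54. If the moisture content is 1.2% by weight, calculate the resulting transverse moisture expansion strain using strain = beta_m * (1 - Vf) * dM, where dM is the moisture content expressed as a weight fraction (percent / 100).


dM = 1.2/100 = 0.012
strain = beta_m * (1-Vf) * dM = 0.16 * 0.46 * 0.012 = 0.0008832

0.0008832


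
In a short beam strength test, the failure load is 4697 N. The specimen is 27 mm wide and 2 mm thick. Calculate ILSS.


ILSS = 3F/(4bh) = 3*4697/(4*27*2) = 65.24 MPa

65.24 MPa


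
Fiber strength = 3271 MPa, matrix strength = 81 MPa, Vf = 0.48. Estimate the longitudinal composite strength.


sigma_1 = sigma_f*Vf + sigma_m*(1-Vf) = 3271*0.48 + 81*0.52 = 1612.2 MPa

1612.2 MPa


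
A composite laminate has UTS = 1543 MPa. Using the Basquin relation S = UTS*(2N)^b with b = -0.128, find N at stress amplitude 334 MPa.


N = 0.5 * (S/UTS)^(1/b) = 0.5 * (334/1543)^(1/-0.128) = 77859.1270 cycles

77859.1270 cycles


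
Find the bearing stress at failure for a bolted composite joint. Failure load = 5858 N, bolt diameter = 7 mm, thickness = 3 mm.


sigma_br = F/(d*h) = 5858/(7*3) = 279.0 MPa

279.0 MPa


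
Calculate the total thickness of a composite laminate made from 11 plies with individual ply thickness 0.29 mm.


h = n * t_ply = 11 * 0.29 = 3.19 mm

3.19 mm


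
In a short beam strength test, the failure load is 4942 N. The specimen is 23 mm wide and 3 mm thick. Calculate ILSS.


ILSS = 3F/(4bh) = 3*4942/(4*23*3) = 53.72 MPa

53.72 MPa


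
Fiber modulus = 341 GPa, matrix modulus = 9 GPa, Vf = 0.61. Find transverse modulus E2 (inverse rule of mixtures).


1/E2 = Vf/Ef + (1-Vf)/Em = 0.61/341 + 0.39/9
E2 = 22.16 GPa

22.16 GPa


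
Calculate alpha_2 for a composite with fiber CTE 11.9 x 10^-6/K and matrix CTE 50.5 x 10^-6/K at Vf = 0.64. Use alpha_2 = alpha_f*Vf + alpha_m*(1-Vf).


alpha_2 = alpha_f*Vf + alpha_m*(1-Vf) = 11.9*0.64 + 50.5*0.36 = 25.8 x 10^-6/K

25.8 x 10^-6/K


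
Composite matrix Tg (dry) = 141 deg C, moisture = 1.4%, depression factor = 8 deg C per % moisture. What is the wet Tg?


Tg_wet = Tg_dry - k*moisture = 141 - 8*1.4 = 129.8 deg C

129.8 deg C


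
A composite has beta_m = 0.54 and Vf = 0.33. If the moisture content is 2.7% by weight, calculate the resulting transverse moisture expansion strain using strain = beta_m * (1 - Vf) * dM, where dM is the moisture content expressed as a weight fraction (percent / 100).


dM = 2.7/100 = 0.027
strain = beta_m * (1-Vf) * dM = 0.54 * 0.67 * 0.027 = 0.0097686

0.0097686


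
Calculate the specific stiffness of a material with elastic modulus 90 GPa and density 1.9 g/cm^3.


Specific stiffness = E/rho = 90/1.9 = 47.4 GPa/(g/cm^3)

47.4 GPa/(g/cm^3)


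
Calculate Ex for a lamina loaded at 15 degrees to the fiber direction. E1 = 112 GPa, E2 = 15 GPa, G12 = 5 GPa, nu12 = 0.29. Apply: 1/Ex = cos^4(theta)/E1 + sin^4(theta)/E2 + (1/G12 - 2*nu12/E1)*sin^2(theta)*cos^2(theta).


cos^4(15) = 0.870513, sin^4(15) = 0.004487, sin^2(15)*cos^2(15) = 0.0625
1/G12 - 2*nu12/E1 = 1/5 - 2*0.29/112 = 0.194821 GPa^-1
1/Ex = 0.870513/112 + 0.004487/15 + 0.194821*0.0625 = 0.0202479 GPa^-1
Ex = 49.39 GPa

49.39 GPa


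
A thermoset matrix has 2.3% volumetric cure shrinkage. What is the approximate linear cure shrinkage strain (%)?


Linear shrinkage ≈ vol_shrink/3 = 2.3/3 = 0.767%

0.767%


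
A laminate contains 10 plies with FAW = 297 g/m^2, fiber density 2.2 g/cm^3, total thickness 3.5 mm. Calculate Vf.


Vf = n * FAW / (rho_f * h * 1000) = 10 * 297 / (2.2 * 3.5 * 1000) = 0.3857

0.3857


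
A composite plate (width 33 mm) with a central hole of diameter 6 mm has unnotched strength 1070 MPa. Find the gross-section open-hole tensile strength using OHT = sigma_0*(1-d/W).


OHT = sigma_0*(1-d/W) = 1070*(1-6/33) = 875.5 MPa

875.5 MPa


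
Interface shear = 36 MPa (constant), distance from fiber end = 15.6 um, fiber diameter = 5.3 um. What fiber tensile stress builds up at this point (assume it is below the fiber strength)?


Force balance: sigma_f * (pi*d^2/4) = tau * (pi*d) * x  ->  sigma_f = 4 * tau * x / d
sigma_f = 4 * 36 * 15.6 / 5.3 = 423.8 MPa

423.8 MPa


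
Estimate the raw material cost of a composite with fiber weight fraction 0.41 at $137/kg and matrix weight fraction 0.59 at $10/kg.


Cost = cost_f*Wf + cost_m*Wm = 137*0.41 + 10*0.59 = $62.07/kg

$62.07/kg


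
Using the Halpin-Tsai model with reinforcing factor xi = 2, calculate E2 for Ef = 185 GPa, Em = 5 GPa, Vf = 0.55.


eta = (Ef/Em - 1)/(Ef/Em + xi) = (37.0 - 1)/(37.0 + 2) = 0.9231
E2 = Em*(1+xi*eta*Vf)/(1-eta*Vf) = 20.47 GPa

20.47 GPa


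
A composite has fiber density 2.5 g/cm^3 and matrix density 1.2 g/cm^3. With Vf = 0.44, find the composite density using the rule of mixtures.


rho_c = rho_f*Vf + rho_m*(1-Vf) = 2.5*0.44 + 1.2*0.56 = 1.772 g/cm^3

1.772 g/cm^3


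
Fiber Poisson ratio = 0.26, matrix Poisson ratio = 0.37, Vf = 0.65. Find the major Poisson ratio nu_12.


nu_12 = nu_f*Vf + nu_m*(1-Vf) = 0.26*0.65 + 0.37*0.35 = 0.2985

0.2985


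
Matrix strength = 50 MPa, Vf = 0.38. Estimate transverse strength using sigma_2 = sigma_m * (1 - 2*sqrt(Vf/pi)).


factor = 1 - 2*sqrt(0.38/pi) = 0.3044
sigma_2 = 50 * 0.3044 = 15.22 MPa

15.22 MPa


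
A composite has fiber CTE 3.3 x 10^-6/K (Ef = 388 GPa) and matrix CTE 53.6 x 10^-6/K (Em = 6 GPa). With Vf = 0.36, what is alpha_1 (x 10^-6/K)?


E1 = Ef*Vf + Em*(1-Vf) = 143.52
alpha_1 = (alpha_f*Ef*Vf + alpha_m*Em*(1-Vf))/E1 = 4.65 x 10^-6/K

4.65 x 10^-6/K


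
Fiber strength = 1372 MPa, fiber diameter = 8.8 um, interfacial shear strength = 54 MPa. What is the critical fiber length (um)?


Lc = sigma_f * d / (2 * tau_i) = 1372 * 8.8 / (2 * 54) = 111.8 um

111.8 um


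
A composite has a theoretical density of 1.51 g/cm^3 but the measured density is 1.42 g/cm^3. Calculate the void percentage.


Void% = (rho_theo - rho_actual)/rho_theo * 100 = (1.51 - 1.42)/1.51 * 100 = 5.96%

5.96%


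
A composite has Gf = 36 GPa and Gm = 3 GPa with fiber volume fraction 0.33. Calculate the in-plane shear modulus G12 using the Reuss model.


1/G12 = Vf/Gf + (1-Vf)/Gm = 0.33/36 + 0.67/3
G12 = 4.3 GPa

4.3 GPa


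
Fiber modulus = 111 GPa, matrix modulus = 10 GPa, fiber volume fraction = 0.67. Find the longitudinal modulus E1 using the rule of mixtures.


E1 = Ef*Vf + Em*(1-Vf) = 111*0.67 + 10*0.33 = 77.67 GPa

77.67 GPa


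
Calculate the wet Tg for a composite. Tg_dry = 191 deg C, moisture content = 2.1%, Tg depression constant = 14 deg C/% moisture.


Tg_wet = Tg_dry - k*moisture = 191 - 14*2.1 = 161.6 deg C

161.6 deg C


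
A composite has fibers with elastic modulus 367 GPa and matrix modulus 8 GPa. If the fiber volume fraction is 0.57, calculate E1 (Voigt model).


E1 = Ef*Vf + Em*(1-Vf) = 367*0.57 + 8*0.43 = 212.63 GPa

212.63 GPa


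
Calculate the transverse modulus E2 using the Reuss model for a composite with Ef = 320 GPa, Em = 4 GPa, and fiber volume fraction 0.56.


1/E2 = Vf/Ef + (1-Vf)/Em = 0.56/320 + 0.44/4
E2 = 8.95 GPa

8.95 GPa


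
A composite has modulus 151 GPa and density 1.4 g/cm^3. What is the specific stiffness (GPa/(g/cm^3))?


Specific stiffness = E/rho = 151/1.4 = 107.9 GPa/(g/cm^3)

107.9 GPa/(g/cm^3)


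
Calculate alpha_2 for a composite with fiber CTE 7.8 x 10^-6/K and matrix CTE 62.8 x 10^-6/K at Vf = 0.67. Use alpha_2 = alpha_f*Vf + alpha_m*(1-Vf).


alpha_2 = alpha_f*Vf + alpha_m*(1-Vf) = 7.8*0.67 + 62.8*0.33 = 26.0 x 10^-6/K

26.0 x 10^-6/K


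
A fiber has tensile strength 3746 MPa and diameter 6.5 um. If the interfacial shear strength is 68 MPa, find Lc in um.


Lc = sigma_f * d / (2 * tau_i) = 3746 * 6.5 / (2 * 68) = 179.0 um

179.0 um


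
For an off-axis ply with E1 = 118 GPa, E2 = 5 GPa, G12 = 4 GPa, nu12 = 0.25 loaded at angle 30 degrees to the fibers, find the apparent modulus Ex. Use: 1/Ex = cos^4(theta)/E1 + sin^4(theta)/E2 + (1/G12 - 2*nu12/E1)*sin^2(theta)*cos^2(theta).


cos^4(30) = 0.5625, sin^4(30) = 0.0625, sin^2(30)*cos^2(30) = 0.1875
1/G12 - 2*nu12/E1 = 1/4 - 2*0.25/118 = 0.245763 GPa^-1
1/Ex = 0.5625/118 + 0.0625/5 + 0.245763*0.1875 = 0.0633475 GPa^-1
Ex = 15.79 GPa

15.79 GPa


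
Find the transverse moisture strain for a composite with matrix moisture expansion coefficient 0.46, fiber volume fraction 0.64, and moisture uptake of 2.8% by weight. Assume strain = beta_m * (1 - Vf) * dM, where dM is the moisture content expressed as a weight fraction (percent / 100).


dM = 2.8/100 = 0.028
strain = beta_m * (1-Vf) * dM = 0.46 * 0.36 * 0.028 = 0.0046368

0.0046368


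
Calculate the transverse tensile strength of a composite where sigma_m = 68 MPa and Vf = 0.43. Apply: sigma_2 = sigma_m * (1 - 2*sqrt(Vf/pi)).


factor = 1 - 2*sqrt(0.43/pi) = 0.2601
sigma_2 = 68 * 0.2601 = 17.68 MPa

17.68 MPa


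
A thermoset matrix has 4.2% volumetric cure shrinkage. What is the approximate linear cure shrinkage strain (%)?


Linear shrinkage ≈ vol_shrink/3 = 4.2/3 = 1.4%

1.4%


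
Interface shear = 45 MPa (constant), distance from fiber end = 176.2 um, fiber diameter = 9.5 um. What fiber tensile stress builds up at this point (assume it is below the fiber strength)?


Force balance: sigma_f * (pi*d^2/4) = tau * (pi*d) * x  ->  sigma_f = 4 * tau * x / d
sigma_f = 4 * 45 * 176.2 / 9.5 = 3338.5 MPa

3338.5 MPa


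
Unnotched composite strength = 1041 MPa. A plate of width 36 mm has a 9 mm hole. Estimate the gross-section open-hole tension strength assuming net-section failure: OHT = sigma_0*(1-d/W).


OHT = sigma_0*(1-d/W) = 1041*(1-9/36) = 780.8 MPa

780.8 MPa


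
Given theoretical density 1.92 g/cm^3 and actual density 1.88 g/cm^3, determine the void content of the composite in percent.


Void% = (rho_theo - rho_actual)/rho_theo * 100 = (1.92 - 1.88)/1.92 * 100 = 2.08%

2.08%


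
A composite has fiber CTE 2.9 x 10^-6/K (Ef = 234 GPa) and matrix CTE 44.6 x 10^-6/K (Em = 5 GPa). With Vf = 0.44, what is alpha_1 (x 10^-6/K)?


E1 = Ef*Vf + Em*(1-Vf) = 105.76
alpha_1 = (alpha_f*Ef*Vf + alpha_m*Em*(1-Vf))/E1 = 4.0 x 10^-6/K

4.0 x 10^-6/K


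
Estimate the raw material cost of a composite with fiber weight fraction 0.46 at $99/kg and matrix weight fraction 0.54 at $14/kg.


Cost = cost_f*Wf + cost_m*Wm = 99*0.46 + 14*0.54 = $53.1/kg

$53.1/kg


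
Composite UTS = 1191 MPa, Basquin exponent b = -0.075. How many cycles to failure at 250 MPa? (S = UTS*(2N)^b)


N = 0.5 * (S/UTS)^(1/b) = 0.5 * (250/1191)^(1/-0.075) = 5.4776e+08 cycles

5.4776e+08 cycles


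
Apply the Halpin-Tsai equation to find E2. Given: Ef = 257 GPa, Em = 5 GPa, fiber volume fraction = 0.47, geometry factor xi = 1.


eta = (Ef/Em - 1)/(Ef/Em + xi) = (51.4 - 1)/(51.4 + 1) = 0.9618
E2 = Em*(1+xi*eta*Vf)/(1-eta*Vf) = 13.25 GPa

13.25 GPa


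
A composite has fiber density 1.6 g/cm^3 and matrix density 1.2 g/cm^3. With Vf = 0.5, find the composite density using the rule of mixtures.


rho_c = rho_f*Vf + rho_m*(1-Vf) = 1.6*0.5 + 1.2*0.5 = 1.4 g/cm^3

1.4 g/cm^3


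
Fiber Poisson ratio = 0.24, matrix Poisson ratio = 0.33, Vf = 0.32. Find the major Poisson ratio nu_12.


nu_12 = nu_f*Vf + nu_m*(1-Vf) = 0.24*0.32 + 0.33*0.68 = 0.3012

0.3012


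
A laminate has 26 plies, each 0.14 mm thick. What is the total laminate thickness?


h = n * t_ply = 26 * 0.14 = 3.64 mm

3.64 mm


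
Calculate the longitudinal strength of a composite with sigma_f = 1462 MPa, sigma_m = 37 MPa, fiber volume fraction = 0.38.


sigma_1 = sigma_f*Vf + sigma_m*(1-Vf) = 1462*0.38 + 37*0.62 = 578.5 MPa

578.5 MPa


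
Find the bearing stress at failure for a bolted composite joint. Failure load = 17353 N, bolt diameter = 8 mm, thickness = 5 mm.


sigma_br = F/(d*h) = 17353/(8*5) = 433.8 MPa

433.8 MPa


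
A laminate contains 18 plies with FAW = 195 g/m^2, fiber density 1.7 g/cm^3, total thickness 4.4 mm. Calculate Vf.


Vf = n * FAW / (rho_f * h * 1000) = 18 * 195 / (1.7 * 4.4 * 1000) = 0.4693

0.4693


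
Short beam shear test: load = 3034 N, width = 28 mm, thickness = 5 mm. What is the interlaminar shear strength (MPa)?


ILSS = 3F/(4bh) = 3*3034/(4*28*5) = 16.25 MPa

16.25 MPa


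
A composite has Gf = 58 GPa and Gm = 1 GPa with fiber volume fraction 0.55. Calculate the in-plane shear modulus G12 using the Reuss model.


1/G12 = Vf/Gf + (1-Vf)/Gm = 0.55/58 + 0.45/1
G12 = 2.18 GPa

2.18 GPa


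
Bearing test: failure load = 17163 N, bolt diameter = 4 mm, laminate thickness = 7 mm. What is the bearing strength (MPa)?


sigma_br = F/(d*h) = 17163/(4*7) = 613.0 MPa

613.0 MPa


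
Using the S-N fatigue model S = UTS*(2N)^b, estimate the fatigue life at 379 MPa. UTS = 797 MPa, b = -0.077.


N = 0.5 * (S/UTS)^(1/b) = 0.5 * (379/797)^(1/-0.077) = 7788.0010 cycles

7788.0010 cycles


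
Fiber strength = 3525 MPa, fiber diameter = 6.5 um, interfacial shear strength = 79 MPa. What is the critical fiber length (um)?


Lc = sigma_f * d / (2 * tau_i) = 3525 * 6.5 / (2 * 79) = 145.0 um

145.0 um


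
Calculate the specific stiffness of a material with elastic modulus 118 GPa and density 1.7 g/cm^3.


Specific stiffness = E/rho = 118/1.7 = 69.4 GPa/(g/cm^3)

69.4 GPa/(g/cm^3)


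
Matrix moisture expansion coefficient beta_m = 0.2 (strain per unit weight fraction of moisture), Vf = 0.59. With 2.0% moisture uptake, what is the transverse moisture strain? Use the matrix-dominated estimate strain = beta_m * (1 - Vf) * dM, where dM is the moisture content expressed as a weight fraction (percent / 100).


dM = 2.0/100 = 0.02
strain = beta_m * (1-Vf) * dM = 0.2 * 0.41 * 0.02 = 0.00164

0.00164


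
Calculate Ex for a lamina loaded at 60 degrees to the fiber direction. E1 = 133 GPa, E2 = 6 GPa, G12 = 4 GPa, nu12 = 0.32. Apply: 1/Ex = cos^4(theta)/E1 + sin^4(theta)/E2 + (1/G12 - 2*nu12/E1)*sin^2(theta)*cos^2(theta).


cos^4(60) = 0.0625, sin^4(60) = 0.5625, sin^2(60)*cos^2(60) = 0.1875
1/G12 - 2*nu12/E1 = 1/4 - 2*0.32/133 = 0.245188 GPa^-1
1/Ex = 0.0625/133 + 0.5625/6 + 0.245188*0.1875 = 0.1401927 GPa^-1
Ex = 7.13 GPa

7.13 GPa


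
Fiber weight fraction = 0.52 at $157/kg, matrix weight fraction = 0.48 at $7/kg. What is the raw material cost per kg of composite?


Cost = cost_f*Wf + cost_m*Wm = 157*0.52 + 7*0.48 = $85.0/kg

$85.0/kg


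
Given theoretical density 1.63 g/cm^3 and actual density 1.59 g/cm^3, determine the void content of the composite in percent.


Void% = (rho_theo - rho_actual)/rho_theo * 100 = (1.63 - 1.59)/1.63 * 100 = 2.45%

2.45%


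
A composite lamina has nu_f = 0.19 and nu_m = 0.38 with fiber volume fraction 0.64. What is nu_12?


nu_12 = nu_f*Vf + nu_m*(1-Vf) = 0.19*0.64 + 0.38*0.36 = 0.2584

0.2584


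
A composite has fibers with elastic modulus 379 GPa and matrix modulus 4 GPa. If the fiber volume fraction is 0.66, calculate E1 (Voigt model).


E1 = Ef*Vf + Em*(1-Vf) = 379*0.66 + 4*0.34 = 251.5 GPa

251.5 GPa


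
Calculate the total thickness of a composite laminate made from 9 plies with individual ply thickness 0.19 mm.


h = n * t_ply = 9 * 0.19 = 1.71 mm

1.71 mm


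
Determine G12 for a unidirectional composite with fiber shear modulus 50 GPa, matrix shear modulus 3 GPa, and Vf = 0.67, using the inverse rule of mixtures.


1/G12 = Vf/Gf + (1-Vf)/Gm = 0.67/50 + 0.33/3
G12 = 8.1 GPa

8.1 GPa


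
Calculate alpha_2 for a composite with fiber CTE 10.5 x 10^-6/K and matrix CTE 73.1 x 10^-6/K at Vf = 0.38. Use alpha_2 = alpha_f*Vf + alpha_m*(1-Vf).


alpha_2 = alpha_f*Vf + alpha_m*(1-Vf) = 10.5*0.38 + 73.1*0.62 = 49.3 x 10^-6/K

49.3 x 10^-6/K


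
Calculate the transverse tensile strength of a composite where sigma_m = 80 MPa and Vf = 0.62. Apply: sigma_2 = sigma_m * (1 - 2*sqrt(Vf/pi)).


factor = 1 - 2*sqrt(0.62/pi) = 0.1115
sigma_2 = 80 * 0.1115 = 8.92 MPa

8.92 MPa


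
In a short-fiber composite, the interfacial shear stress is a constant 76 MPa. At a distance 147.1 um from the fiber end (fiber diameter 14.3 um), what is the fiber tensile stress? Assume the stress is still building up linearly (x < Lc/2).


Force balance: sigma_f * (pi*d^2/4) = tau * (pi*d) * x  ->  sigma_f = 4 * tau * x / d
sigma_f = 4 * 76 * 147.1 / 14.3 = 3127.2 MPa

3127.2 MPa


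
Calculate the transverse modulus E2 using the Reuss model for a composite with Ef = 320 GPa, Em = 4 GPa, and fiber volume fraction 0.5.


1/E2 = Vf/Ef + (1-Vf)/Em = 0.5/320 + 0.5/4
E2 = 7.9 GPa

7.9 GPa


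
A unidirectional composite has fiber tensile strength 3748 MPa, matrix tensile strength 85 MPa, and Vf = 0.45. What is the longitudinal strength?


sigma_1 = sigma_f*Vf + sigma_m*(1-Vf) = 3748*0.45 + 85*0.55 = 1733.4 MPa

1733.4 MPa


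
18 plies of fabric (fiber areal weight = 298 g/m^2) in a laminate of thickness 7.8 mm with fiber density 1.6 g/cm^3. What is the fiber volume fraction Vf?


Vf = n * FAW / (rho_f * h * 1000) = 18 * 298 / (1.6 * 7.8 * 1000) = 0.4298

0.4298


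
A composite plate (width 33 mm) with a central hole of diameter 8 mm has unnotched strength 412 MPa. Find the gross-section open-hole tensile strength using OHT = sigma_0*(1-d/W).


OHT = sigma_0*(1-d/W) = 412*(1-8/33) = 312.1 MPa

312.1 MPa


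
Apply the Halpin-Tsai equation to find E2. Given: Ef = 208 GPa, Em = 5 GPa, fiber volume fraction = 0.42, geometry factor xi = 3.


eta = (Ef/Em - 1)/(Ef/Em + xi) = (41.6 - 1)/(41.6 + 3) = 0.9103
E2 = Em*(1+xi*eta*Vf)/(1-eta*Vf) = 17.38 GPa

17.38 GPa


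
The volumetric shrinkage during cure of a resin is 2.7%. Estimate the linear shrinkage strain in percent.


Linear shrinkage ≈ vol_shrink/3 = 2.7/3 = 0.9%

0.9%


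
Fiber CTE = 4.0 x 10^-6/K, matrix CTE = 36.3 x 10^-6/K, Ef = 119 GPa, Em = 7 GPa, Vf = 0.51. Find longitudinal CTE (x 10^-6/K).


E1 = Ef*Vf + Em*(1-Vf) = 64.12
alpha_1 = (alpha_f*Ef*Vf + alpha_m*Em*(1-Vf))/E1 = 5.73 x 10^-6/K

5.73 x 10^-6/K


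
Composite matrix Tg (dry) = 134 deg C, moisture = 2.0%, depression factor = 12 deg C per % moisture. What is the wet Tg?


Tg_wet = Tg_dry - k*moisture = 134 - 12*2.0 = 110.0 deg C

110.0 deg C


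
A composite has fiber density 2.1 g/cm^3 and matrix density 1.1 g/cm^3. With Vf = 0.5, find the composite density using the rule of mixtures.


rho_c = rho_f*Vf + rho_m*(1-Vf) = 2.1*0.5 + 1.1*0.5 = 1.6 g/cm^3

1.6 g/cm^3


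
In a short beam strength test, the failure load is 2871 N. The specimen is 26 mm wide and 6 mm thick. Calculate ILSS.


ILSS = 3F/(4bh) = 3*2871/(4*26*6) = 13.8 MPa

13.8 MPa


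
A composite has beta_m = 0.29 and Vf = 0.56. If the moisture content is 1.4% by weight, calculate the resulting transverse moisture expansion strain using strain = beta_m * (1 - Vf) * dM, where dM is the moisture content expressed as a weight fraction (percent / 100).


dM = 1.4/100 = 0.014
strain = beta_m * (1-Vf) * dM = 0.29 * 0.44 * 0.014 = 0.0017864

0.0017864


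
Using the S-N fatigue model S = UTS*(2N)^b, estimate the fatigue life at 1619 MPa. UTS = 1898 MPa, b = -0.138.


N = 0.5 * (S/UTS)^(1/b) = 0.5 * (1619/1898)^(1/-0.138) = 1.5824 cycles

1.5824 cycles


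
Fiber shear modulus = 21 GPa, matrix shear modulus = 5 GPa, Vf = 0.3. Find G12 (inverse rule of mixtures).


1/G12 = Vf/Gf + (1-Vf)/Gm = 0.3/21 + 0.7/5
G12 = 6.48 GPa

6.48 GPa


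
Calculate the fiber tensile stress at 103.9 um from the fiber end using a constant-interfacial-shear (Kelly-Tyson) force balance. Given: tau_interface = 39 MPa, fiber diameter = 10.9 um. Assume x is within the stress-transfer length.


Force balance: sigma_f * (pi*d^2/4) = tau * (pi*d) * x  ->  sigma_f = 4 * tau * x / d
sigma_f = 4 * 39 * 103.9 / 10.9 = 1487.0 MPa

1487.0 MPa


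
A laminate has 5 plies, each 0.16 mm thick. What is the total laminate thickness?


h = n * t_ply = 5 * 0.16 = 0.8 mm

0.8 mm


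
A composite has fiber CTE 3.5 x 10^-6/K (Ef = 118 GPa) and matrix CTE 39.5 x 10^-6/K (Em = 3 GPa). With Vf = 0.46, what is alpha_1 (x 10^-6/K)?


E1 = Ef*Vf + Em*(1-Vf) = 55.9
alpha_1 = (alpha_f*Ef*Vf + alpha_m*Em*(1-Vf))/E1 = 4.54 x 10^-6/K

4.54 x 10^-6/K


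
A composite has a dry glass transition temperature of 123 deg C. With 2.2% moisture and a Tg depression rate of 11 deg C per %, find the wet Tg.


Tg_wet = Tg_dry - k*moisture = 123 - 11*2.2 = 98.8 deg C

98.8 deg C


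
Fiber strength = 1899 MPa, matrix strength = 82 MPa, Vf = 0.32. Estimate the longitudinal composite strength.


sigma_1 = sigma_f*Vf + sigma_m*(1-Vf) = 1899*0.32 + 82*0.68 = 663.4 MPa

663.4 MPa


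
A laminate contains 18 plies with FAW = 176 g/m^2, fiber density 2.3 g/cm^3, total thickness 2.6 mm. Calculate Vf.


Vf = n * FAW / (rho_f * h * 1000) = 18 * 176 / (2.3 * 2.6 * 1000) = 0.5298

0.5298


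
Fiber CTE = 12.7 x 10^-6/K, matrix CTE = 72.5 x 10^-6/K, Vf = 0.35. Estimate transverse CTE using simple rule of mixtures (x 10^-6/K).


alpha_2 = alpha_f*Vf + alpha_m*(1-Vf) = 12.7*0.35 + 72.5*0.65 = 51.6 x 10^-6/K

51.6 x 10^-6/K


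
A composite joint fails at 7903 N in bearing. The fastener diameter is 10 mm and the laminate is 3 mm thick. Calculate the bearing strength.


sigma_br = F/(d*h) = 7903/(10*3) = 263.4 MPa

263.4 MPa


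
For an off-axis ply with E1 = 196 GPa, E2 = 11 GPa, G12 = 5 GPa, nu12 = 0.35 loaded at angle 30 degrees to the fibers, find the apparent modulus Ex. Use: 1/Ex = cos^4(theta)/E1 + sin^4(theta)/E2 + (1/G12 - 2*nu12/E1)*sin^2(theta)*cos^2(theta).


cos^4(30) = 0.5625, sin^4(30) = 0.0625, sin^2(30)*cos^2(30) = 0.1875
1/G12 - 2*nu12/E1 = 1/5 - 2*0.35/196 = 0.196429 GPa^-1
1/Ex = 0.5625/196 + 0.0625/11 + 0.196429*0.1875 = 0.0453821 GPa^-1
Ex = 22.04 GPa

22.04 GPa


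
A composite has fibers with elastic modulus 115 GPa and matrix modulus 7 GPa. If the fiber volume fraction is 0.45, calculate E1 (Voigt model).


E1 = Ef*Vf + Em*(1-Vf) = 115*0.45 + 7*0.55 = 55.6 GPa

55.6 GPa


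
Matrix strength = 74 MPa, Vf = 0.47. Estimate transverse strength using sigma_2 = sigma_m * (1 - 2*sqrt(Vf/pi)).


factor = 1 - 2*sqrt(0.47/pi) = 0.2264
sigma_2 = 74 * 0.2264 = 16.76 MPa

16.76 MPa


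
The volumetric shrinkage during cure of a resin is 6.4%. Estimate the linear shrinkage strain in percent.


Linear shrinkage ≈ vol_shrink/3 = 6.4/3 = 2.133%

2.133%


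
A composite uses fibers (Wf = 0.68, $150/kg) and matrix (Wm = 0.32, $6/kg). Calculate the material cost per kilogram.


Cost = cost_f*Wf + cost_m*Wm = 150*0.68 + 6*0.32 = $103.92/kg

$103.92/kg


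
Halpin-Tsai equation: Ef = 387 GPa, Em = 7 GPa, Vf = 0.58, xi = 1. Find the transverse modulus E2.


eta = (Ef/Em - 1)/(Ef/Em + xi) = (55.2857 - 1)/(55.2857 + 1) = 0.9645
E2 = Em*(1+xi*eta*Vf)/(1-eta*Vf) = 24.77 GPa

24.77 GPa


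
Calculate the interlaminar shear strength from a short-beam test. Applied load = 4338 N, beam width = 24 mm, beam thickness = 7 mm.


ILSS = 3F/(4bh) = 3*4338/(4*24*7) = 19.37 MPa

19.37 MPa


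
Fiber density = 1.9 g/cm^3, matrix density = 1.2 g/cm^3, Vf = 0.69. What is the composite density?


rho_c = rho_f*Vf + rho_m*(1-Vf) = 1.9*0.69 + 1.2*0.31 = 1.683 g/cm^3

1.683 g/cm^3


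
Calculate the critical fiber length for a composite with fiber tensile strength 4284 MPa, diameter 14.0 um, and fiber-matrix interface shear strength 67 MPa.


Lc = sigma_f * d / (2 * tau_i) = 4284 * 14.0 / (2 * 67) = 447.6 um

447.6 um


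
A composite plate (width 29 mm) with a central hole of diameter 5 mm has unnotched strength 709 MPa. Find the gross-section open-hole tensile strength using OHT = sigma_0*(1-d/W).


OHT = sigma_0*(1-d/W) = 709*(1-5/29) = 586.8 MPa

586.8 MPa


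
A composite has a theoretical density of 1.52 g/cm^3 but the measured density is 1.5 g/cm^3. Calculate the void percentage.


Void% = (rho_theo - rho_actual)/rho_theo * 100 = (1.52 - 1.5)/1.52 * 100 = 1.32%

1.32%


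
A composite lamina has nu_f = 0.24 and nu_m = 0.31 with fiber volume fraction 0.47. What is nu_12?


nu_12 = nu_f*Vf + nu_m*(1-Vf) = 0.24*0.47 + 0.31*0.53 = 0.2771

0.2771


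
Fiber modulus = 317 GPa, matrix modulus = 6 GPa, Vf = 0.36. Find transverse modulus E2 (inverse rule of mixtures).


1/E2 = Vf/Ef + (1-Vf)/Em = 0.36/317 + 0.64/6
E2 = 9.28 GPa

9.28 GPa


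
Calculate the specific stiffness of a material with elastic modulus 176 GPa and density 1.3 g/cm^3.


Specific stiffness = E/rho = 176/1.3 = 135.4 GPa/(g/cm^3)

135.4 GPa/(g/cm^3)
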